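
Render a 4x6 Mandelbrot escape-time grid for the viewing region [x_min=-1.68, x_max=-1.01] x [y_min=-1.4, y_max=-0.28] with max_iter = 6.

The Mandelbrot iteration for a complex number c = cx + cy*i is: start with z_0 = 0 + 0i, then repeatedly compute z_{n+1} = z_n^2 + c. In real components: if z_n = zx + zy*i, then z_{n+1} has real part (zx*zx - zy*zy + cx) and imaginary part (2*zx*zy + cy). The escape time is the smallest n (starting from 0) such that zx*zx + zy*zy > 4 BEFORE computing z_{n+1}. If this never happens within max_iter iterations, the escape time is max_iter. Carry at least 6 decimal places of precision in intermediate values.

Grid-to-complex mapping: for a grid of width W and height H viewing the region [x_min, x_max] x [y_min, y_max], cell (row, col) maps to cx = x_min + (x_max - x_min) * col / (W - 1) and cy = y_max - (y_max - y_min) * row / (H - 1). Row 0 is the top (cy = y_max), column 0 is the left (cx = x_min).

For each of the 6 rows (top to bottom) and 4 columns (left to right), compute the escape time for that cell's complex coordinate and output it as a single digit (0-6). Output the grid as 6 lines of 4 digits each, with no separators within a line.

Answer: 4566
3345
3334
2333
1223
1122

Derivation:
(row=0, col=0): c = -1.6800 + -0.2800i → escape time 4
(row=0, col=1): c = -1.4567 + -0.2800i → escape time 5
(row=0, col=2): c = -1.2333 + -0.2800i → escape time 6
(row=0, col=3): c = -1.0100 + -0.2800i → escape time 6
(row=1, col=0): c = -1.6800 + -0.5040i → escape time 3
(row=1, col=1): c = -1.4567 + -0.5040i → escape time 3
(row=1, col=2): c = -1.2333 + -0.5040i → escape time 4
(row=1, col=3): c = -1.0100 + -0.5040i → escape time 5
(row=2, col=0): c = -1.6800 + -0.7280i → escape time 3
(row=2, col=1): c = -1.4567 + -0.7280i → escape time 3
(row=2, col=2): c = -1.2333 + -0.7280i → escape time 3
(row=2, col=3): c = -1.0100 + -0.7280i → escape time 4
(row=3, col=0): c = -1.6800 + -0.9520i → escape time 2
(row=3, col=1): c = -1.4567 + -0.9520i → escape time 3
(row=3, col=2): c = -1.2333 + -0.9520i → escape time 3
(row=3, col=3): c = -1.0100 + -0.9520i → escape time 3
(row=4, col=0): c = -1.6800 + -1.1760i → escape time 1
(row=4, col=1): c = -1.4567 + -1.1760i → escape time 2
(row=4, col=2): c = -1.2333 + -1.1760i → escape time 2
(row=4, col=3): c = -1.0100 + -1.1760i → escape time 3
(row=5, col=0): c = -1.6800 + -1.4000i → escape time 1
(row=5, col=1): c = -1.4567 + -1.4000i → escape time 1
(row=5, col=2): c = -1.2333 + -1.4000i → escape time 2
(row=5, col=3): c = -1.0100 + -1.4000i → escape time 2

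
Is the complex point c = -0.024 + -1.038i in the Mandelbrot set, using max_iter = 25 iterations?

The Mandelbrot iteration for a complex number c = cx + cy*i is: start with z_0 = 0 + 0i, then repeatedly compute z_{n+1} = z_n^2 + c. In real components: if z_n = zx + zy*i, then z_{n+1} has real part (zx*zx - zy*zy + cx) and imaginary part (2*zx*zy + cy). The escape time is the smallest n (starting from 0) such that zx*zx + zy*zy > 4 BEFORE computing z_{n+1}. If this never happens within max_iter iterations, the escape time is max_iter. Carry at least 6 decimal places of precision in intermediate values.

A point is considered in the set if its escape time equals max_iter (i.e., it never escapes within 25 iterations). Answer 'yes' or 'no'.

z_0 = 0 + 0i, c = -0.0240 + -1.0380i
Iter 1: z = -0.0240 + -1.0380i, |z|^2 = 1.0780
Iter 2: z = -1.1009 + -0.9882i, |z|^2 = 2.1884
Iter 3: z = 0.2114 + 1.1377i, |z|^2 = 1.3391
Iter 4: z = -1.2737 + -0.5569i, |z|^2 = 1.9324
Iter 5: z = 1.2881 + 0.3807i, |z|^2 = 1.8040
Iter 6: z = 1.4901 + -0.0573i, |z|^2 = 2.2238
Iter 7: z = 2.1933 + -1.2086i, |z|^2 = 6.2712
Escaped at iteration 7

Answer: no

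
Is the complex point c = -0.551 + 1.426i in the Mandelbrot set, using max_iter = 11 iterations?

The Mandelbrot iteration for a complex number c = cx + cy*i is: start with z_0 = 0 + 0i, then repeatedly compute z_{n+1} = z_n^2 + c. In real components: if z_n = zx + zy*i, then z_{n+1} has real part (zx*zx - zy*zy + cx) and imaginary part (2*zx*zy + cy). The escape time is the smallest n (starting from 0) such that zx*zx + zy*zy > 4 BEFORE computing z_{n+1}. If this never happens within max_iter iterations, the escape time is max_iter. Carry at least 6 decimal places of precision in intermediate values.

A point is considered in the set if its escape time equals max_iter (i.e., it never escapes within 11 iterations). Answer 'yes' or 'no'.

Answer: no

Derivation:
z_0 = 0 + 0i, c = -0.5510 + 1.4260i
Iter 1: z = -0.5510 + 1.4260i, |z|^2 = 2.3371
Iter 2: z = -2.2809 + -0.1455i, |z|^2 = 5.2235
Escaped at iteration 2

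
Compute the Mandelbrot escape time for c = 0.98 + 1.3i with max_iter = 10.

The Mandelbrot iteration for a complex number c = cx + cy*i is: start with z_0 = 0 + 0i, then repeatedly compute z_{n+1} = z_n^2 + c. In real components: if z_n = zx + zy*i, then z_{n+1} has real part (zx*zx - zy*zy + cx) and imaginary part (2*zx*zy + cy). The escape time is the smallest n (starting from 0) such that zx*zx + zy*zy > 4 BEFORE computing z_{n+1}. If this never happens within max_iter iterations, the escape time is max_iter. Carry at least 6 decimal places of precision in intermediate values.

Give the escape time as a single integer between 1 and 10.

z_0 = 0 + 0i, c = 0.9800 + 1.3000i
Iter 1: z = 0.9800 + 1.3000i, |z|^2 = 2.6504
Iter 2: z = 0.2504 + 3.8480i, |z|^2 = 14.8698
Escaped at iteration 2

Answer: 2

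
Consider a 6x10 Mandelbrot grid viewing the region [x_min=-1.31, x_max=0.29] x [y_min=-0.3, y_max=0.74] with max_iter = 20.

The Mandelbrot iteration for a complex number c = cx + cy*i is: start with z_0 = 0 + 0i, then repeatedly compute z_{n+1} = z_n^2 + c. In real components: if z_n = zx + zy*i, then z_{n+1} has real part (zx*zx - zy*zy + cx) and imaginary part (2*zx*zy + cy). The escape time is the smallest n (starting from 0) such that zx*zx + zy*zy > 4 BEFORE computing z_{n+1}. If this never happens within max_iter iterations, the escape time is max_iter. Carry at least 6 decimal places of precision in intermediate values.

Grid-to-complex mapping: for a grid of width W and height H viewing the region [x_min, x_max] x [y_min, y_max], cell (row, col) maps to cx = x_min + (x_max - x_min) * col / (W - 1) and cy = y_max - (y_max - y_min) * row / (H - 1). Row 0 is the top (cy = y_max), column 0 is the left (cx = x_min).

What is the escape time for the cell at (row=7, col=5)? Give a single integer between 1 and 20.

z_0 = 0 + 0i, c = 0.2900 + -0.0689i
Iter 1: z = 0.2900 + -0.0689i, |z|^2 = 0.0888
Iter 2: z = 0.3694 + -0.1088i, |z|^2 = 0.1483
Iter 3: z = 0.4146 + -0.1493i, |z|^2 = 0.1942
Iter 4: z = 0.4396 + -0.1927i, |z|^2 = 0.2304
Iter 5: z = 0.4461 + -0.2383i, |z|^2 = 0.2558
Iter 6: z = 0.4322 + -0.2815i, |z|^2 = 0.2661
Iter 7: z = 0.3976 + -0.3122i, |z|^2 = 0.2556
Iter 8: z = 0.3506 + -0.3172i, |z|^2 = 0.2235
Iter 9: z = 0.3123 + -0.2913i, |z|^2 = 0.1824
Iter 10: z = 0.3027 + -0.2508i, |z|^2 = 0.1545
Iter 11: z = 0.3187 + -0.2207i, |z|^2 = 0.1503
Iter 12: z = 0.3428 + -0.2096i, |z|^2 = 0.1615
Iter 13: z = 0.3636 + -0.2126i, |z|^2 = 0.1774
Iter 14: z = 0.3770 + -0.2235i, |z|^2 = 0.1921
Iter 15: z = 0.3822 + -0.2374i, |z|^2 = 0.2024
Iter 16: z = 0.3797 + -0.2504i, |z|^2 = 0.2069
Iter 17: z = 0.3715 + -0.2590i, |z|^2 = 0.2051
Iter 18: z = 0.3609 + -0.2613i, |z|^2 = 0.1986
Iter 19: z = 0.3520 + -0.2575i, |z|^2 = 0.1902

Answer: 20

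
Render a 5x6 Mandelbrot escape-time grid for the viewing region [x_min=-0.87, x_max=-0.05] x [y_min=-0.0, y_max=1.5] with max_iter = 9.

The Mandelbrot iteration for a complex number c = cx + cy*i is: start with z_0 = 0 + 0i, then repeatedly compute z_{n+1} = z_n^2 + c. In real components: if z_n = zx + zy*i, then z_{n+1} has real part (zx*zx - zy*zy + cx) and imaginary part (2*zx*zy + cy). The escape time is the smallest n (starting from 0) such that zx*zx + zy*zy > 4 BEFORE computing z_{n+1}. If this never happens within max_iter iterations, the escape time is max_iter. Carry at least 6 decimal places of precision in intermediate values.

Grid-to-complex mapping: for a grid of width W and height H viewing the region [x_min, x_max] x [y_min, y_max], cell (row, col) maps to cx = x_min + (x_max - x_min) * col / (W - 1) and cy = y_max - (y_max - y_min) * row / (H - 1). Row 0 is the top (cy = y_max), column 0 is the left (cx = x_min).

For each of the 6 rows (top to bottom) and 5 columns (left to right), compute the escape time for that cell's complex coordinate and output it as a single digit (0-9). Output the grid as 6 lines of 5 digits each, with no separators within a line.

Answer: 22222
33333
34579
57999
99999
99999

Derivation:
(row=0, col=0): c = -0.8700 + 1.5000i → escape time 2
(row=0, col=1): c = -0.6650 + 1.5000i → escape time 2
(row=0, col=2): c = -0.4600 + 1.5000i → escape time 2
(row=0, col=3): c = -0.2550 + 1.5000i → escape time 2
(row=0, col=4): c = -0.0500 + 1.5000i → escape time 2
(row=1, col=0): c = -0.8700 + 1.2000i → escape time 3
(row=1, col=1): c = -0.6650 + 1.2000i → escape time 3
(row=1, col=2): c = -0.4600 + 1.2000i → escape time 3
(row=1, col=3): c = -0.2550 + 1.2000i → escape time 3
(row=1, col=4): c = -0.0500 + 1.2000i → escape time 3
(row=2, col=0): c = -0.8700 + 0.9000i → escape time 3
(row=2, col=1): c = -0.6650 + 0.9000i → escape time 4
(row=2, col=2): c = -0.4600 + 0.9000i → escape time 5
(row=2, col=3): c = -0.2550 + 0.9000i → escape time 7
(row=2, col=4): c = -0.0500 + 0.9000i → escape time 9
(row=3, col=0): c = -0.8700 + 0.6000i → escape time 5
(row=3, col=1): c = -0.6650 + 0.6000i → escape time 7
(row=3, col=2): c = -0.4600 + 0.6000i → escape time 9
(row=3, col=3): c = -0.2550 + 0.6000i → escape time 9
(row=3, col=4): c = -0.0500 + 0.6000i → escape time 9
(row=4, col=0): c = -0.8700 + 0.3000i → escape time 9
(row=4, col=1): c = -0.6650 + 0.3000i → escape time 9
(row=4, col=2): c = -0.4600 + 0.3000i → escape time 9
(row=4, col=3): c = -0.2550 + 0.3000i → escape time 9
(row=4, col=4): c = -0.0500 + 0.3000i → escape time 9
(row=5, col=0): c = -0.8700 + 0.0000i → escape time 9
(row=5, col=1): c = -0.6650 + 0.0000i → escape time 9
(row=5, col=2): c = -0.4600 + 0.0000i → escape time 9
(row=5, col=3): c = -0.2550 + 0.0000i → escape time 9
(row=5, col=4): c = -0.0500 + 0.0000i → escape time 9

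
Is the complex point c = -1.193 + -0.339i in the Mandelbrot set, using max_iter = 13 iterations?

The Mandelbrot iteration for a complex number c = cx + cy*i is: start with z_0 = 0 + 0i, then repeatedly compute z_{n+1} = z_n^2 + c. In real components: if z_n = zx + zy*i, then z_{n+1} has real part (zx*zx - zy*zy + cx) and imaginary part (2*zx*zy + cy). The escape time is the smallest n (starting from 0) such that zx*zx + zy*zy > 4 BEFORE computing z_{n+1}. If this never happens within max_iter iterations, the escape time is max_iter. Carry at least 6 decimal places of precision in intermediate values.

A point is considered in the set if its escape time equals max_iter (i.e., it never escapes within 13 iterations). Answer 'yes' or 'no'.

Answer: no

Derivation:
z_0 = 0 + 0i, c = -1.1930 + -0.3390i
Iter 1: z = -1.1930 + -0.3390i, |z|^2 = 1.5382
Iter 2: z = 0.1153 + 0.4699i, |z|^2 = 0.2341
Iter 3: z = -1.4005 + -0.2306i, |z|^2 = 2.0145
Iter 4: z = 0.7151 + 0.3070i, |z|^2 = 0.6056
Iter 5: z = -0.7758 + 0.1000i, |z|^2 = 0.6119
Iter 6: z = -0.6011 + -0.4942i, |z|^2 = 0.6055
Iter 7: z = -1.0760 + 0.2551i, |z|^2 = 1.2228
Iter 8: z = -0.1004 + -0.8880i, |z|^2 = 0.7985
Iter 9: z = -1.9714 + -0.1607i, |z|^2 = 3.9122
Iter 10: z = 2.6675 + 0.2948i, |z|^2 = 7.2026
Escaped at iteration 10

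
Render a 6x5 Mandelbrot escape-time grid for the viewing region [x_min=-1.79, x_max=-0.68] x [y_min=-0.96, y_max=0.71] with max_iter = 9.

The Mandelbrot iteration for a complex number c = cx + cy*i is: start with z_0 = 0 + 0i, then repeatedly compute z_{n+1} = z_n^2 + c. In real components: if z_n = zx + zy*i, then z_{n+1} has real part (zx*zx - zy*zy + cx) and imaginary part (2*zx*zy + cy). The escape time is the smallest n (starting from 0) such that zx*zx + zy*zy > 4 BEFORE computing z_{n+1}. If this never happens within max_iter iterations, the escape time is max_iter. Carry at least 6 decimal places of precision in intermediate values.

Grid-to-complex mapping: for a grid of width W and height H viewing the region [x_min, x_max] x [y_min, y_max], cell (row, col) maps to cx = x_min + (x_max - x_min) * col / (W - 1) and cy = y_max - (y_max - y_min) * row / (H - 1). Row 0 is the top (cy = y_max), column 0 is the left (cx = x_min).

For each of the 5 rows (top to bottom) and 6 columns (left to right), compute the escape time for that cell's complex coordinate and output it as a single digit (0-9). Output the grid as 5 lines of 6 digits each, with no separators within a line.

Answer: 233345
446999
469999
333557
123334

Derivation:
(row=0, col=0): c = -1.7900 + 0.7100i → escape time 2
(row=0, col=1): c = -1.5680 + 0.7100i → escape time 3
(row=0, col=2): c = -1.3460 + 0.7100i → escape time 3
(row=0, col=3): c = -1.1240 + 0.7100i → escape time 3
(row=0, col=4): c = -0.9020 + 0.7100i → escape time 4
(row=0, col=5): c = -0.6800 + 0.7100i → escape time 5
(row=1, col=0): c = -1.7900 + 0.2925i → escape time 4
(row=1, col=1): c = -1.5680 + 0.2925i → escape time 4
(row=1, col=2): c = -1.3460 + 0.2925i → escape time 6
(row=1, col=3): c = -1.1240 + 0.2925i → escape time 9
(row=1, col=4): c = -0.9020 + 0.2925i → escape time 9
(row=1, col=5): c = -0.6800 + 0.2925i → escape time 9
(row=2, col=0): c = -1.7900 + -0.1250i → escape time 4
(row=2, col=1): c = -1.5680 + -0.1250i → escape time 6
(row=2, col=2): c = -1.3460 + -0.1250i → escape time 9
(row=2, col=3): c = -1.1240 + -0.1250i → escape time 9
(row=2, col=4): c = -0.9020 + -0.1250i → escape time 9
(row=2, col=5): c = -0.6800 + -0.1250i → escape time 9
(row=3, col=0): c = -1.7900 + -0.5425i → escape time 3
(row=3, col=1): c = -1.5680 + -0.5425i → escape time 3
(row=3, col=2): c = -1.3460 + -0.5425i → escape time 3
(row=3, col=3): c = -1.1240 + -0.5425i → escape time 5
(row=3, col=4): c = -0.9020 + -0.5425i → escape time 5
(row=3, col=5): c = -0.6800 + -0.5425i → escape time 7
(row=4, col=0): c = -1.7900 + -0.9600i → escape time 1
(row=4, col=1): c = -1.5680 + -0.9600i → escape time 2
(row=4, col=2): c = -1.3460 + -0.9600i → escape time 3
(row=4, col=3): c = -1.1240 + -0.9600i → escape time 3
(row=4, col=4): c = -0.9020 + -0.9600i → escape time 3
(row=4, col=5): c = -0.6800 + -0.9600i → escape time 4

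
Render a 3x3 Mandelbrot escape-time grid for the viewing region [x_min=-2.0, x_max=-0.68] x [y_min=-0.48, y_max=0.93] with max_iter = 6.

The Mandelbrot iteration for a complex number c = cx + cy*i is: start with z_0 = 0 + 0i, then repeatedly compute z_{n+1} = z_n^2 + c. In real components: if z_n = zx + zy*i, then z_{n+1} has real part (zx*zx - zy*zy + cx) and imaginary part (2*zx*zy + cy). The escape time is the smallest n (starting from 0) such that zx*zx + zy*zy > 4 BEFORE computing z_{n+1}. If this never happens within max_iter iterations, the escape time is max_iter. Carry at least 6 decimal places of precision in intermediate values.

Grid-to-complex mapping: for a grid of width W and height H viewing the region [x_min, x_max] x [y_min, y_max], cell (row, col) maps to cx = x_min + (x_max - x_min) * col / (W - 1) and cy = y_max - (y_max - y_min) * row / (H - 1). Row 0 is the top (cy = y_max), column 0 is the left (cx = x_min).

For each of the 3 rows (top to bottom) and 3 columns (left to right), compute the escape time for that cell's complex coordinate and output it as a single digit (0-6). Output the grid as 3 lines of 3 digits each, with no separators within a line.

(row=0, col=0): c = -2.0000 + 0.9300i → escape time 1
(row=0, col=1): c = -1.3400 + 0.9300i → escape time 3
(row=0, col=2): c = -0.6800 + 0.9300i → escape time 4
(row=1, col=0): c = -2.0000 + 0.2250i → escape time 1
(row=1, col=1): c = -1.3400 + 0.2250i → escape time 6
(row=1, col=2): c = -0.6800 + 0.2250i → escape time 6
(row=2, col=0): c = -2.0000 + -0.4800i → escape time 1
(row=2, col=1): c = -1.3400 + -0.4800i → escape time 4
(row=2, col=2): c = -0.6800 + -0.4800i → escape time 6

Answer: 134
166
146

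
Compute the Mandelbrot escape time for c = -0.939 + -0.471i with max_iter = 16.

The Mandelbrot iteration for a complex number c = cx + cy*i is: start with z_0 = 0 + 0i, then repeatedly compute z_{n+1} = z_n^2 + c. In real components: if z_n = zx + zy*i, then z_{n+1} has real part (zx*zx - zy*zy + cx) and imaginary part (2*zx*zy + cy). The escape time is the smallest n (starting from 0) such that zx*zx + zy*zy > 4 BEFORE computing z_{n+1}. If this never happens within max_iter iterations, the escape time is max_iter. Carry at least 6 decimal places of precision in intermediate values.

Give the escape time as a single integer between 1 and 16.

z_0 = 0 + 0i, c = -0.9390 + -0.4710i
Iter 1: z = -0.9390 + -0.4710i, |z|^2 = 1.1036
Iter 2: z = -0.2791 + 0.4135i, |z|^2 = 0.2489
Iter 3: z = -1.0321 + -0.7019i, |z|^2 = 1.5578
Iter 4: z = -0.3664 + 0.9778i, |z|^2 = 1.0903
Iter 5: z = -1.7608 + -1.1874i, |z|^2 = 4.5105
Escaped at iteration 5

Answer: 5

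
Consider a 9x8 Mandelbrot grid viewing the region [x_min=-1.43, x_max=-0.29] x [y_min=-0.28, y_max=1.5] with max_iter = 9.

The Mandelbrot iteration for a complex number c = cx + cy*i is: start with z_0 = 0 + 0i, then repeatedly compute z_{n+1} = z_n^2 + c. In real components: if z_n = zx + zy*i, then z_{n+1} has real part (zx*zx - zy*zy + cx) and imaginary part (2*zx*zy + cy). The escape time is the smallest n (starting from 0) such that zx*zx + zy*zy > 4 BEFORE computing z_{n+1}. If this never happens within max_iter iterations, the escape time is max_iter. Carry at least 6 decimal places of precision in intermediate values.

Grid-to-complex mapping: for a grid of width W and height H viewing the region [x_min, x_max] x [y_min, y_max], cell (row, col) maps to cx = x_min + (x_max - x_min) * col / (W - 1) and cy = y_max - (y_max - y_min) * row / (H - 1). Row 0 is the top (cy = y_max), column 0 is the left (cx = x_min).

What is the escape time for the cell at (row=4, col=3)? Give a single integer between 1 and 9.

z_0 = 0 + 0i, c = -1.0025 + 0.4829i
Iter 1: z = -1.0025 + 0.4829i, |z|^2 = 1.2382
Iter 2: z = -0.2306 + -0.4853i, |z|^2 = 0.2887
Iter 3: z = -1.1848 + 0.7067i, |z|^2 = 1.9032
Iter 4: z = -0.0982 + -1.1917i, |z|^2 = 1.4299
Iter 5: z = -2.4131 + 0.7169i, |z|^2 = 6.3371
Escaped at iteration 5

Answer: 5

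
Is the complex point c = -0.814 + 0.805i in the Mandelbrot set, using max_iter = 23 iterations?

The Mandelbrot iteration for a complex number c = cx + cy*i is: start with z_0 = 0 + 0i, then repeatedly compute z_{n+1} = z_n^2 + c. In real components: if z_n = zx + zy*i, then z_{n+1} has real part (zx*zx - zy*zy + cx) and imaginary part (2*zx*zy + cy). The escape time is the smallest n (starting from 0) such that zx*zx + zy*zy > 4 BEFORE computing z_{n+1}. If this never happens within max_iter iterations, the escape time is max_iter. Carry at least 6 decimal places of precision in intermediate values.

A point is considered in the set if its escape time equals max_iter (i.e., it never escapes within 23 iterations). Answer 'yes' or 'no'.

z_0 = 0 + 0i, c = -0.8140 + 0.8050i
Iter 1: z = -0.8140 + 0.8050i, |z|^2 = 1.3106
Iter 2: z = -0.7994 + -0.5055i, |z|^2 = 0.8947
Iter 3: z = -0.4305 + 1.6133i, |z|^2 = 2.7880
Iter 4: z = -3.2314 + -0.5840i, |z|^2 = 10.7828
Escaped at iteration 4

Answer: no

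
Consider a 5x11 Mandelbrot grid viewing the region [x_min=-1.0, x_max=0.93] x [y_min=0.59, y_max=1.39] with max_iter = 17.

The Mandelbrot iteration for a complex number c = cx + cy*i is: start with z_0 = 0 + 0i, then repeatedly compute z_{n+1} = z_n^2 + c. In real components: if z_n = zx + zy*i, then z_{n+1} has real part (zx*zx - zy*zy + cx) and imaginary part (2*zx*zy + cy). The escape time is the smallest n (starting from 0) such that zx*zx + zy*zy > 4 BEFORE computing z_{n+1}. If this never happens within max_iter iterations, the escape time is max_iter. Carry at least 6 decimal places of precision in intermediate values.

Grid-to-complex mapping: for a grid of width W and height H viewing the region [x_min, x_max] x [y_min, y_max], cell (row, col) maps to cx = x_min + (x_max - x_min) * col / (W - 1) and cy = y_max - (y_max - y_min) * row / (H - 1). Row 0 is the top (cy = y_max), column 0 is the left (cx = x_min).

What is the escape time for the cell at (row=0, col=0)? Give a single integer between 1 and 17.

Answer: 2

Derivation:
z_0 = 0 + 0i, c = -1.0000 + 1.3900i
Iter 1: z = -1.0000 + 1.3900i, |z|^2 = 2.9321
Iter 2: z = -1.9321 + -1.3900i, |z|^2 = 5.6651
Escaped at iteration 2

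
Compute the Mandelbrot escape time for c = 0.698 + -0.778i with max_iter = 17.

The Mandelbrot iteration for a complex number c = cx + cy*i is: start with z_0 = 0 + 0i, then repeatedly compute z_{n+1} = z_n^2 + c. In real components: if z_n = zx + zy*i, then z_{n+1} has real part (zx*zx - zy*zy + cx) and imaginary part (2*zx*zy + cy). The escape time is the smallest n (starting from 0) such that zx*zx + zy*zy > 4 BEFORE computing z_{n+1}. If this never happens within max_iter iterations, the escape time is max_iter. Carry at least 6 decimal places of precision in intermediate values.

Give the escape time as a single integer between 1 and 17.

z_0 = 0 + 0i, c = 0.6980 + -0.7780i
Iter 1: z = 0.6980 + -0.7780i, |z|^2 = 1.0925
Iter 2: z = 0.5799 + -1.8641i, |z|^2 = 3.8111
Iter 3: z = -2.4405 + -2.9400i, |z|^2 = 14.6000
Escaped at iteration 3

Answer: 3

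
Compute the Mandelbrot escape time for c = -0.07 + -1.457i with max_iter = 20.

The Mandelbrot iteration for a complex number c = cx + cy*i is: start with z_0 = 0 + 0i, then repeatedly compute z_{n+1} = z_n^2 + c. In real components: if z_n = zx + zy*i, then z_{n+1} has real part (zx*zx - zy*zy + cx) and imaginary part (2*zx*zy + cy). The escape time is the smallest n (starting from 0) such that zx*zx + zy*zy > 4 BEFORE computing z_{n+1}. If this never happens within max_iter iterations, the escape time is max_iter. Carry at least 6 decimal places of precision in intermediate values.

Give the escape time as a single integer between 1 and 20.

z_0 = 0 + 0i, c = -0.0700 + -1.4570i
Iter 1: z = -0.0700 + -1.4570i, |z|^2 = 2.1277
Iter 2: z = -2.1879 + -1.2530i, |z|^2 = 6.3572
Escaped at iteration 2

Answer: 2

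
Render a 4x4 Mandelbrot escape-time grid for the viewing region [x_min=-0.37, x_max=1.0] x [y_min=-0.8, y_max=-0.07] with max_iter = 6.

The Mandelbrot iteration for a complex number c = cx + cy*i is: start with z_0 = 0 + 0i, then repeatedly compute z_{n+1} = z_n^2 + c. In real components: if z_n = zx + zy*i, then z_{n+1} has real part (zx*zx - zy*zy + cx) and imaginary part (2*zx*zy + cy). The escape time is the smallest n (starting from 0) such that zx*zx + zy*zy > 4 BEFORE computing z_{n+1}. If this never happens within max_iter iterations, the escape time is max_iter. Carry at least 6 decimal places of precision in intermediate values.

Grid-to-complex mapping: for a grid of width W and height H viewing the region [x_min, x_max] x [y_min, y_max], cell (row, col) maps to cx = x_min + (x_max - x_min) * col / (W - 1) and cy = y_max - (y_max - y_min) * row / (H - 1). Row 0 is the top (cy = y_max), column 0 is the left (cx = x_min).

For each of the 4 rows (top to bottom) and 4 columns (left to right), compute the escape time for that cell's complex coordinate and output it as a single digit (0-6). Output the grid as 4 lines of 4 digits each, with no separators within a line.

(row=0, col=0): c = -0.3700 + -0.0700i → escape time 6
(row=0, col=1): c = 0.0867 + -0.0700i → escape time 6
(row=0, col=2): c = 0.5433 + -0.0700i → escape time 4
(row=0, col=3): c = 1.0000 + -0.0700i → escape time 2
(row=1, col=0): c = -0.3700 + -0.3133i → escape time 6
(row=1, col=1): c = 0.0867 + -0.3133i → escape time 6
(row=1, col=2): c = 0.5433 + -0.3133i → escape time 4
(row=1, col=3): c = 1.0000 + -0.3133i → escape time 2
(row=2, col=0): c = -0.3700 + -0.5567i → escape time 6
(row=2, col=1): c = 0.0867 + -0.5567i → escape time 6
(row=2, col=2): c = 0.5433 + -0.5567i → escape time 4
(row=2, col=3): c = 1.0000 + -0.5567i → escape time 2
(row=3, col=0): c = -0.3700 + -0.8000i → escape time 6
(row=3, col=1): c = 0.0867 + -0.8000i → escape time 6
(row=3, col=2): c = 0.5433 + -0.8000i → escape time 3
(row=3, col=3): c = 1.0000 + -0.8000i → escape time 2

Answer: 6642
6642
6642
6632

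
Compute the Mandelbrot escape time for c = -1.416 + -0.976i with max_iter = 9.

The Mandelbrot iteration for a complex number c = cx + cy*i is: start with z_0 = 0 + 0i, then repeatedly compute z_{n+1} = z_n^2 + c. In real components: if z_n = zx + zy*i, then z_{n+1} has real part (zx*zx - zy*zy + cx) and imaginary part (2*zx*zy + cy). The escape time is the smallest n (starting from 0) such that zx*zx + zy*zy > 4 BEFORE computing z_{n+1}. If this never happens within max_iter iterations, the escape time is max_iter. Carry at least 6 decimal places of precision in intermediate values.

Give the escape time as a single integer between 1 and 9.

Answer: 3

Derivation:
z_0 = 0 + 0i, c = -1.4160 + -0.9760i
Iter 1: z = -1.4160 + -0.9760i, |z|^2 = 2.9576
Iter 2: z = -0.3635 + 1.7880i, |z|^2 = 3.3292
Iter 3: z = -4.4809 + -2.2760i, |z|^2 = 25.2586
Escaped at iteration 3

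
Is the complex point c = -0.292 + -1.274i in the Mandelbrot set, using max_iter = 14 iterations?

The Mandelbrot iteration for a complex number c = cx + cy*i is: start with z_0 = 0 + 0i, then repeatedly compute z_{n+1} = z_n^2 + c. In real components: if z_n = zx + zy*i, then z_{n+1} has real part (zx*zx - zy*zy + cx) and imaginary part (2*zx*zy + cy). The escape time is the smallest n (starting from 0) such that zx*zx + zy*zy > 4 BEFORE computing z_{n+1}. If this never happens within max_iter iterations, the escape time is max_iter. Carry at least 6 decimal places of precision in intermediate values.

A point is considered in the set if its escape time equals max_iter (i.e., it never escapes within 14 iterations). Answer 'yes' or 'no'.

z_0 = 0 + 0i, c = -0.2920 + -1.2740i
Iter 1: z = -0.2920 + -1.2740i, |z|^2 = 1.7083
Iter 2: z = -1.8298 + -0.5300i, |z|^2 = 3.6291
Iter 3: z = 2.7753 + 0.6655i, |z|^2 = 8.1454
Escaped at iteration 3

Answer: no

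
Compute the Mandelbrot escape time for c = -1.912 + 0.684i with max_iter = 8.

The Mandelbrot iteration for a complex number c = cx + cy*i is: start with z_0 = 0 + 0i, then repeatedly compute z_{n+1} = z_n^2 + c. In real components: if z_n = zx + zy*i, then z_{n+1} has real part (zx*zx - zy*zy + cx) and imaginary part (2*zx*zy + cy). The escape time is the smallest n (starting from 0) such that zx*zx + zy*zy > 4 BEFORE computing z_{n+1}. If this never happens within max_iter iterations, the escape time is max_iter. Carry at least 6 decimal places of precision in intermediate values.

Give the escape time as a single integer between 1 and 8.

Answer: 1

Derivation:
z_0 = 0 + 0i, c = -1.9120 + 0.6840i
Iter 1: z = -1.9120 + 0.6840i, |z|^2 = 4.1236
Escaped at iteration 1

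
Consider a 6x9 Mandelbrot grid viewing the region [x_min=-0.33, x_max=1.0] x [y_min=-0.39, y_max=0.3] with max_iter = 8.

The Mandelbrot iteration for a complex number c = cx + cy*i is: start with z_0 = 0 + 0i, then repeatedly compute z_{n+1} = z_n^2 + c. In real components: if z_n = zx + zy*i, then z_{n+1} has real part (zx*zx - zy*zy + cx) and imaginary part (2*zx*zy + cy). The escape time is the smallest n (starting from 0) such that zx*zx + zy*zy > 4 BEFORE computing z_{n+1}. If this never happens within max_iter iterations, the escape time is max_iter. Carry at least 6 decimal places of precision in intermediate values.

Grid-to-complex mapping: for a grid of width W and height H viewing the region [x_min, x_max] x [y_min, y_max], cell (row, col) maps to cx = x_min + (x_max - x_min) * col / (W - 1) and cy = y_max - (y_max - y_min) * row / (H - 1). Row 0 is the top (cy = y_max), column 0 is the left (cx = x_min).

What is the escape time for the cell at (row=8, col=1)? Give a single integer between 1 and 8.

Answer: 8

Derivation:
z_0 = 0 + 0i, c = -0.0640 + -0.3900i
Iter 1: z = -0.0640 + -0.3900i, |z|^2 = 0.1562
Iter 2: z = -0.2120 + -0.3401i, |z|^2 = 0.1606
Iter 3: z = -0.1347 + -0.2458i, |z|^2 = 0.0786
Iter 4: z = -0.1063 + -0.3238i, |z|^2 = 0.1161
Iter 5: z = -0.1575 + -0.3212i, |z|^2 = 0.1280
Iter 6: z = -0.1423 + -0.2888i, |z|^2 = 0.1037
Iter 7: z = -0.1271 + -0.3078i, |z|^2 = 0.1109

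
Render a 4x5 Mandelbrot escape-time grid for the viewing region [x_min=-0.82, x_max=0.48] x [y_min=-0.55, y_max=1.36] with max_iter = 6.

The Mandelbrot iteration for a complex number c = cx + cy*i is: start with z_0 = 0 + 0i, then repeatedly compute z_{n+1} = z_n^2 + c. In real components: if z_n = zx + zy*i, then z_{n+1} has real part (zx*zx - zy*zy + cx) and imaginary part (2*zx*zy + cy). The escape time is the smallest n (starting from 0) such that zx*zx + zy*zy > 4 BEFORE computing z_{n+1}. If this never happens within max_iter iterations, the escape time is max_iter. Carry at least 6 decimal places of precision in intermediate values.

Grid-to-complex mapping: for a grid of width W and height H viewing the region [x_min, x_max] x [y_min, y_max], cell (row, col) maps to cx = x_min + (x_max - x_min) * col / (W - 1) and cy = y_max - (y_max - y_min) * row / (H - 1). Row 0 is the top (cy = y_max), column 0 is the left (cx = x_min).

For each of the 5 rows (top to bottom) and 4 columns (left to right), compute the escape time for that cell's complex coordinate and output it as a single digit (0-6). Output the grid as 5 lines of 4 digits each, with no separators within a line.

(row=0, col=0): c = -0.8200 + 1.3600i → escape time 2
(row=0, col=1): c = -0.3867 + 1.3600i → escape time 2
(row=0, col=2): c = 0.0467 + 1.3600i → escape time 2
(row=0, col=3): c = 0.4800 + 1.3600i → escape time 2
(row=1, col=0): c = -0.8200 + 0.8825i → escape time 4
(row=1, col=1): c = -0.3867 + 0.8825i → escape time 5
(row=1, col=2): c = 0.0467 + 0.8825i → escape time 6
(row=1, col=3): c = 0.4800 + 0.8825i → escape time 3
(row=2, col=0): c = -0.8200 + 0.4050i → escape time 6
(row=2, col=1): c = -0.3867 + 0.4050i → escape time 6
(row=2, col=2): c = 0.0467 + 0.4050i → escape time 6
(row=2, col=3): c = 0.4800 + 0.4050i → escape time 6
(row=3, col=0): c = -0.8200 + -0.0725i → escape time 6
(row=3, col=1): c = -0.3867 + -0.0725i → escape time 6
(row=3, col=2): c = 0.0467 + -0.0725i → escape time 6
(row=3, col=3): c = 0.4800 + -0.0725i → escape time 5
(row=4, col=0): c = -0.8200 + -0.5500i → escape time 5
(row=4, col=1): c = -0.3867 + -0.5500i → escape time 6
(row=4, col=2): c = 0.0467 + -0.5500i → escape time 6
(row=4, col=3): c = 0.4800 + -0.5500i → escape time 5

Answer: 2222
4563
6666
6665
5665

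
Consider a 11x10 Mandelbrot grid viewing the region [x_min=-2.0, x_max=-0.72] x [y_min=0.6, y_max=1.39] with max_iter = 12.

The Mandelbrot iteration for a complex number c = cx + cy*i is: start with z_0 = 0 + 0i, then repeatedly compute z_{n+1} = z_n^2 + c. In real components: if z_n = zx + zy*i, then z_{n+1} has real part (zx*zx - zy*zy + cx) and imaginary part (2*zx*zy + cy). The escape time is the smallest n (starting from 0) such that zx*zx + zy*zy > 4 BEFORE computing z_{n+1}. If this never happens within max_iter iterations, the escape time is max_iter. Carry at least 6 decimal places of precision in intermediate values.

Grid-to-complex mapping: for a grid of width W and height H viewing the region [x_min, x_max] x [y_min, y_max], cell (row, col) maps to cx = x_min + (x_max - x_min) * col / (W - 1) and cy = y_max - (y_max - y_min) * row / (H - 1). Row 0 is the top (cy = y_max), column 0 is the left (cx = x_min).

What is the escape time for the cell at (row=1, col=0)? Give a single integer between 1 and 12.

Answer: 1

Derivation:
z_0 = 0 + 0i, c = -2.0000 + 1.3022i
Iter 1: z = -2.0000 + 1.3022i, |z|^2 = 5.6958
Escaped at iteration 1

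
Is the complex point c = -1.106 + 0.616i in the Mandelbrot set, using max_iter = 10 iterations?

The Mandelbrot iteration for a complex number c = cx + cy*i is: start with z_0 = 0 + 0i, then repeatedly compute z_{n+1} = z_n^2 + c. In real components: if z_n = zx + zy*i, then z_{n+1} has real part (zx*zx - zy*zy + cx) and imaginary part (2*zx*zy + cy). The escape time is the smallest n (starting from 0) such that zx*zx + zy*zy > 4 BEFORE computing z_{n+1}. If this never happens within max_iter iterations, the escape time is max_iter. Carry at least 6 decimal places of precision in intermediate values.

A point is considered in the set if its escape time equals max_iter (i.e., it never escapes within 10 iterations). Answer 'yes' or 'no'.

Answer: no

Derivation:
z_0 = 0 + 0i, c = -1.1060 + 0.6160i
Iter 1: z = -1.1060 + 0.6160i, |z|^2 = 1.6027
Iter 2: z = -0.2622 + -0.7466i, |z|^2 = 0.6262
Iter 3: z = -1.5946 + 1.0075i, |z|^2 = 3.5580
Iter 4: z = 0.4217 + -2.5973i, |z|^2 = 6.9240
Escaped at iteration 4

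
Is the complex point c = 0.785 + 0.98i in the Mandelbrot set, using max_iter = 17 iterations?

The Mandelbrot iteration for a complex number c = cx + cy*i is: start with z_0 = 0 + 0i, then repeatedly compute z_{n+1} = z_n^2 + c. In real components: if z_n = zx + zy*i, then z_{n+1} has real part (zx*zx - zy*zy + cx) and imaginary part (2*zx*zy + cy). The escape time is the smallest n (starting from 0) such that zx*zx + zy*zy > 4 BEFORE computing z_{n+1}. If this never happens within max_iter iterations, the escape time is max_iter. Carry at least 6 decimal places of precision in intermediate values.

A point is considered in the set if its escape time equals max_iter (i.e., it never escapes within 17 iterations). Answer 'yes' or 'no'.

z_0 = 0 + 0i, c = 0.7850 + 0.9800i
Iter 1: z = 0.7850 + 0.9800i, |z|^2 = 1.5766
Iter 2: z = 0.4408 + 2.5186i, |z|^2 = 6.5377
Escaped at iteration 2

Answer: no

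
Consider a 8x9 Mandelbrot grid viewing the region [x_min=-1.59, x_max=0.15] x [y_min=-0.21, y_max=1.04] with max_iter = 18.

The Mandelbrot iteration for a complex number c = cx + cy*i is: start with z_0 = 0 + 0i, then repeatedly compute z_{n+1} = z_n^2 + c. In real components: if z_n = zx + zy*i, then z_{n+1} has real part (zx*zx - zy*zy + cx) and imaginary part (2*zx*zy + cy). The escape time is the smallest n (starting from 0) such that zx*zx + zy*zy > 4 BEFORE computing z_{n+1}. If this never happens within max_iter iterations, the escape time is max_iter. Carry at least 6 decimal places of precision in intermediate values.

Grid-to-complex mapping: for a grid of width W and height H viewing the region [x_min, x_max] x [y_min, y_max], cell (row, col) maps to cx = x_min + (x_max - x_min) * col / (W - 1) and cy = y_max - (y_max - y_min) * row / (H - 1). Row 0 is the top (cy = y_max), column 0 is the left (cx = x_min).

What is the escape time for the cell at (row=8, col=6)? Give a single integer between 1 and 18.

z_0 = 0 + 0i, c = -0.0986 + -0.2100i
Iter 1: z = -0.0986 + -0.2100i, |z|^2 = 0.0538
Iter 2: z = -0.1330 + -0.1686i, |z|^2 = 0.0461
Iter 3: z = -0.1093 + -0.1652i, |z|^2 = 0.0392
Iter 4: z = -0.1139 + -0.1739i, |z|^2 = 0.0432
Iter 5: z = -0.1158 + -0.1704i, |z|^2 = 0.0424
Iter 6: z = -0.1142 + -0.1705i, |z|^2 = 0.0421
Iter 7: z = -0.1146 + -0.1711i, |z|^2 = 0.0424
Iter 8: z = -0.1147 + -0.1708i, |z|^2 = 0.0423
Iter 9: z = -0.1146 + -0.1708i, |z|^2 = 0.0423
Iter 10: z = -0.1146 + -0.1709i, |z|^2 = 0.0423
Iter 11: z = -0.1146 + -0.1708i, |z|^2 = 0.0423
Iter 12: z = -0.1146 + -0.1708i, |z|^2 = 0.0423
Iter 13: z = -0.1146 + -0.1708i, |z|^2 = 0.0423
Iter 14: z = -0.1146 + -0.1708i, |z|^2 = 0.0423
Iter 15: z = -0.1146 + -0.1708i, |z|^2 = 0.0423
Iter 16: z = -0.1146 + -0.1708i, |z|^2 = 0.0423
Iter 17: z = -0.1146 + -0.1708i, |z|^2 = 0.0423

Answer: 18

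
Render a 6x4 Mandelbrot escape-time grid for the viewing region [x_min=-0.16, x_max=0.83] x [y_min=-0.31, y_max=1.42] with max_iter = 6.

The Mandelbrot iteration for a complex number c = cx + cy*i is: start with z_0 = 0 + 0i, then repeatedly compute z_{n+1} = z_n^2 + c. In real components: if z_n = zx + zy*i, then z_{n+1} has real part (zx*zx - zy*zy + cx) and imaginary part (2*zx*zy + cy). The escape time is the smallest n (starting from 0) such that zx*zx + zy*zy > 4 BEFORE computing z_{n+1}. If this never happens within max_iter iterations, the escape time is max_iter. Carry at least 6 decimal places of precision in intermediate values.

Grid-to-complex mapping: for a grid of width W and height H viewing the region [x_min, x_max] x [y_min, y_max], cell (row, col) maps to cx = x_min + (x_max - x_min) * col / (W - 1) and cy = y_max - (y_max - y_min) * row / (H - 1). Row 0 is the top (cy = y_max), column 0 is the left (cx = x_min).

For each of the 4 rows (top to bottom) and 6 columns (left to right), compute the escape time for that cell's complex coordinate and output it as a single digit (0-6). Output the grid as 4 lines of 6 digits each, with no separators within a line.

(row=0, col=0): c = -0.1600 + 1.4200i → escape time 2
(row=0, col=1): c = 0.0380 + 1.4200i → escape time 2
(row=0, col=2): c = 0.2360 + 1.4200i → escape time 2
(row=0, col=3): c = 0.4340 + 1.4200i → escape time 2
(row=0, col=4): c = 0.6320 + 1.4200i → escape time 2
(row=0, col=5): c = 0.8300 + 1.4200i → escape time 2
(row=1, col=0): c = -0.1600 + 0.8433i → escape time 6
(row=1, col=1): c = 0.0380 + 0.8433i → escape time 6
(row=1, col=2): c = 0.2360 + 0.8433i → escape time 5
(row=1, col=3): c = 0.4340 + 0.8433i → escape time 3
(row=1, col=4): c = 0.6320 + 0.8433i → escape time 3
(row=1, col=5): c = 0.8300 + 0.8433i → escape time 2
(row=2, col=0): c = -0.1600 + 0.2667i → escape time 6
(row=2, col=1): c = 0.0380 + 0.2667i → escape time 6
(row=2, col=2): c = 0.2360 + 0.2667i → escape time 6
(row=2, col=3): c = 0.4340 + 0.2667i → escape time 6
(row=2, col=4): c = 0.6320 + 0.2667i → escape time 4
(row=2, col=5): c = 0.8300 + 0.2667i → escape time 3
(row=3, col=0): c = -0.1600 + -0.3100i → escape time 6
(row=3, col=1): c = 0.0380 + -0.3100i → escape time 6
(row=3, col=2): c = 0.2360 + -0.3100i → escape time 6
(row=3, col=3): c = 0.4340 + -0.3100i → escape time 6
(row=3, col=4): c = 0.6320 + -0.3100i → escape time 4
(row=3, col=5): c = 0.8300 + -0.3100i → escape time 3

Answer: 222222
665332
666643
666643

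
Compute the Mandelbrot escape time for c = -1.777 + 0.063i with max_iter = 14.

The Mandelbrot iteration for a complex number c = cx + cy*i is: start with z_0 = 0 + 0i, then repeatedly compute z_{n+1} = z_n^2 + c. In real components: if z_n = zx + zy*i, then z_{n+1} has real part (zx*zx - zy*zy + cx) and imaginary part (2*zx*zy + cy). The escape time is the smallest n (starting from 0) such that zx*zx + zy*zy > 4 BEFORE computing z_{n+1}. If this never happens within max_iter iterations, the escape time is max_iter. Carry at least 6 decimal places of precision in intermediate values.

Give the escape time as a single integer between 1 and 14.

z_0 = 0 + 0i, c = -1.7770 + 0.0630i
Iter 1: z = -1.7770 + 0.0630i, |z|^2 = 3.1617
Iter 2: z = 1.3768 + -0.1609i, |z|^2 = 1.9214
Iter 3: z = 0.0926 + -0.3800i, |z|^2 = 0.1530
Iter 4: z = -1.9129 + -0.0074i, |z|^2 = 3.6591
Iter 5: z = 1.8820 + 0.0912i, |z|^2 = 3.5502
Iter 6: z = 1.7566 + 0.4062i, |z|^2 = 3.2507
Iter 7: z = 1.1436 + 1.4902i, |z|^2 = 3.5285
Iter 8: z = -2.6898 + 3.4714i, |z|^2 = 19.2858
Escaped at iteration 8

Answer: 8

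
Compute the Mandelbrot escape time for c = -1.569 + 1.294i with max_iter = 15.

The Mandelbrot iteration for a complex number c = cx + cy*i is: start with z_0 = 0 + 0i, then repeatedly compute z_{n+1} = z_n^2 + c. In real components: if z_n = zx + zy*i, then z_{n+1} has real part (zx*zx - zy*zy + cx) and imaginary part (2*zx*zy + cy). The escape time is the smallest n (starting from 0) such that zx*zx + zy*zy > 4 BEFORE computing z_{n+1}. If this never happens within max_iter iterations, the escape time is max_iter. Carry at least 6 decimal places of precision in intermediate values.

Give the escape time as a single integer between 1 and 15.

Answer: 1

Derivation:
z_0 = 0 + 0i, c = -1.5690 + 1.2940i
Iter 1: z = -1.5690 + 1.2940i, |z|^2 = 4.1362
Escaped at iteration 1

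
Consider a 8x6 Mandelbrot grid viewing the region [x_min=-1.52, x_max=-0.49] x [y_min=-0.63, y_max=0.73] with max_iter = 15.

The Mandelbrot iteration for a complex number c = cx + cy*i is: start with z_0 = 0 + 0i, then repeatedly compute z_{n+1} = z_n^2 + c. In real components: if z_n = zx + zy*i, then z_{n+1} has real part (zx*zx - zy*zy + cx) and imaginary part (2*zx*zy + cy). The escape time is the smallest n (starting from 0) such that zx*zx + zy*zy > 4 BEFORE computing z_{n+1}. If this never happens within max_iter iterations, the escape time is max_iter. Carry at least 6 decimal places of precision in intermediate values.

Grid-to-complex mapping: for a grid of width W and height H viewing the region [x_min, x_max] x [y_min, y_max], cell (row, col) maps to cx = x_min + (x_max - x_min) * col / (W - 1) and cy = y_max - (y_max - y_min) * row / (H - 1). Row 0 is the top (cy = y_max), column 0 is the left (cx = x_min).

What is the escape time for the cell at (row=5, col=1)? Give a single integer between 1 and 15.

z_0 = 0 + 0i, c = -1.3729 + -0.6300i
Iter 1: z = -1.3729 + -0.6300i, |z|^2 = 2.2816
Iter 2: z = 0.1150 + 1.0998i, |z|^2 = 1.2228
Iter 3: z = -2.5692 + -0.3771i, |z|^2 = 6.7430
Escaped at iteration 3

Answer: 3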